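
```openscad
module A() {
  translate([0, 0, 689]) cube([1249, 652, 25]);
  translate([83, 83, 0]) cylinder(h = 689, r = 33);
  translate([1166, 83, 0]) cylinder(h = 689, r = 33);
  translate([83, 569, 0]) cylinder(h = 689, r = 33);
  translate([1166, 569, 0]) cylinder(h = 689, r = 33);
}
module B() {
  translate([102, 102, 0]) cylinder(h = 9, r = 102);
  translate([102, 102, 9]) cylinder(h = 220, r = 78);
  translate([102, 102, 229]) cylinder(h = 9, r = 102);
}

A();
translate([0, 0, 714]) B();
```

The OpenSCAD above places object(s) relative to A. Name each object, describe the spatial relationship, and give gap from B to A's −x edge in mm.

A is a table. B is a spool. The spool is on top of the table. The gap from the spool to the table's −x edge is 0 mm.

The spool's min-x is at 0; the table's min-x is 0; gap = 0 mm.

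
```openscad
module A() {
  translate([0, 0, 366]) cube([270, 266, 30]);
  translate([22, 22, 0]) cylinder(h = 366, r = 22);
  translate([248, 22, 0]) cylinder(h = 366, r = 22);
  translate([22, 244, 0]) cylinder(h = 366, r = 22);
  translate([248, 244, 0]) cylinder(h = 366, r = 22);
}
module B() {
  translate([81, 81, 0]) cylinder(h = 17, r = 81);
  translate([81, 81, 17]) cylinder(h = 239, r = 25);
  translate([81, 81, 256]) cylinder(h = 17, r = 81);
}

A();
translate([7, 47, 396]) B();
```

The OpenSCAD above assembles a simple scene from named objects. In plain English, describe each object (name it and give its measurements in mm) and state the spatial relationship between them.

A is a four-legged stool. The seat is 270×266 mm, 30 mm thick, top at z = 396 mm. It stands on four round legs, each 44 mm in diameter, from z = 0 to the seat underside, each leg's axis is inset half a diameter from the nearest pair of seat edges (so the leg's bounding box is flush with the corner).

B is a spool: two coaxial disc flanges of radius 81 mm and thickness 17 mm, joined by a core cylinder of radius 25 mm and height 239 mm. The lower flange rests on z = 0 and the three cylinders share a vertical axis.

The spool is on top of the stool.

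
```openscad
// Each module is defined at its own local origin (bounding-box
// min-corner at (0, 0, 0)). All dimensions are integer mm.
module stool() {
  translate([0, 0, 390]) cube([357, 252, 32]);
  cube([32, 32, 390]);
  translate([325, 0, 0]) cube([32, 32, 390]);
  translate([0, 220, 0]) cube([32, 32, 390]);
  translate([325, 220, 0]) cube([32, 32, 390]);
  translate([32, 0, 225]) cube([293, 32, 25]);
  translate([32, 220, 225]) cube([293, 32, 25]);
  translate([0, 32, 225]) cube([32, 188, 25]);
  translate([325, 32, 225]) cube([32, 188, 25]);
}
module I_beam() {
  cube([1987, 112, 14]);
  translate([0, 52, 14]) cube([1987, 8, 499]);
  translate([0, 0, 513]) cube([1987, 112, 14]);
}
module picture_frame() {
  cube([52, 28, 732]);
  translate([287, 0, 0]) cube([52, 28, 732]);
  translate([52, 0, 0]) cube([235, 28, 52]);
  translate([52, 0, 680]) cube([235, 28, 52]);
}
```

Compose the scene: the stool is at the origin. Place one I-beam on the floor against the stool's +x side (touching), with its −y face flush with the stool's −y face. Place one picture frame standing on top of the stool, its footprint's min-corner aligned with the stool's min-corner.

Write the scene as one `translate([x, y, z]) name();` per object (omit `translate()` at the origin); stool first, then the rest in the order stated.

stool();
translate([357, 0, 0]) I_beam();
translate([0, 0, 422]) picture_frame();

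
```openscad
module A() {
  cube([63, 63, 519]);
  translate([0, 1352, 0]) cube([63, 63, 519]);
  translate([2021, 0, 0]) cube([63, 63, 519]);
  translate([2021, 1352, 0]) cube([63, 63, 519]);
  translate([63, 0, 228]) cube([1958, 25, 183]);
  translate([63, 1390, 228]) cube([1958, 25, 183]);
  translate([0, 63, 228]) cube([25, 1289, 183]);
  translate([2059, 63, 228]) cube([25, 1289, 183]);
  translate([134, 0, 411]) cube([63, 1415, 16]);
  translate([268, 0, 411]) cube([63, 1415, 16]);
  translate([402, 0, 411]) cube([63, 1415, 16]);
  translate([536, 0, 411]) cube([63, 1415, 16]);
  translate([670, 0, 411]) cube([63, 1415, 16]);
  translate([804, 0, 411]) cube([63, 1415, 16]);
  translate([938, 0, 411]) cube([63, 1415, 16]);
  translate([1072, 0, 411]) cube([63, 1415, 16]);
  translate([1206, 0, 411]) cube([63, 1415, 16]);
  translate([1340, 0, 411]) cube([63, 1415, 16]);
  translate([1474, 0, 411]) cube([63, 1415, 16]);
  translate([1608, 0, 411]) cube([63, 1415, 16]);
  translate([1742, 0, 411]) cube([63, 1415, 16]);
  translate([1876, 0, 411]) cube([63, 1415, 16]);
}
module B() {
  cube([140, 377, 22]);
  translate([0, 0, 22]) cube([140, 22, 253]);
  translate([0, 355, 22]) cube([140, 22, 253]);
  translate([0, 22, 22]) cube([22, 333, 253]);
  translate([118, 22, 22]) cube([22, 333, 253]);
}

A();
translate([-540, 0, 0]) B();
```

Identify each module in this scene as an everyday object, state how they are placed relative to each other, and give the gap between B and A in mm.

A is a bed frame. B is an open box. The open box is on the floor beside the bed frame on its −x side. The gap between the open box and the bed frame is 400 mm.

The open box's nearest face is 400 mm from the bed frame's −x face.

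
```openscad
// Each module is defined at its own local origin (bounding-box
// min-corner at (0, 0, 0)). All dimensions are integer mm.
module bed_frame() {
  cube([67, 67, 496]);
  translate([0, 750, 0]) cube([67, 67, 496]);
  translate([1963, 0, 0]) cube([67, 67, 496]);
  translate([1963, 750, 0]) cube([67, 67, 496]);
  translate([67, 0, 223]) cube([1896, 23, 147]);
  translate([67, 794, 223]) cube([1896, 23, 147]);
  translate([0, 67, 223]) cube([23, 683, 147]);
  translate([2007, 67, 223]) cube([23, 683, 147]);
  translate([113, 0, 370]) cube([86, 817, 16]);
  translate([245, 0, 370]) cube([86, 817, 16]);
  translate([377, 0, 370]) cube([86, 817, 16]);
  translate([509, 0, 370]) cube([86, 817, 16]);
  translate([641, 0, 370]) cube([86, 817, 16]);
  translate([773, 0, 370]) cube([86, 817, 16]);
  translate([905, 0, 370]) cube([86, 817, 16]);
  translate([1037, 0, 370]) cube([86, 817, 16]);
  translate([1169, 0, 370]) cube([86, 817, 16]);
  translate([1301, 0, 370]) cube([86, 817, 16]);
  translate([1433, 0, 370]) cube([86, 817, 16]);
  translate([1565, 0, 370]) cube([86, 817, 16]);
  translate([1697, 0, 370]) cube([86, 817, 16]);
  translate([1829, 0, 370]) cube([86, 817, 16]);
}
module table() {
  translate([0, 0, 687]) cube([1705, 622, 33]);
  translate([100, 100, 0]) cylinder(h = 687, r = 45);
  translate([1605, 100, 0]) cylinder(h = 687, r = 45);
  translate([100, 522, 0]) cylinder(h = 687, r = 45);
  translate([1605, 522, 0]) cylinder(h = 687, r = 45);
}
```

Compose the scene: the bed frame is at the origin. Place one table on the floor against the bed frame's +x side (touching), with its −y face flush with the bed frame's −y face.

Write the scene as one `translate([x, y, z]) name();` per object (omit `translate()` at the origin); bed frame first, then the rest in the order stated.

bed_frame();
translate([2030, 0, 0]) table();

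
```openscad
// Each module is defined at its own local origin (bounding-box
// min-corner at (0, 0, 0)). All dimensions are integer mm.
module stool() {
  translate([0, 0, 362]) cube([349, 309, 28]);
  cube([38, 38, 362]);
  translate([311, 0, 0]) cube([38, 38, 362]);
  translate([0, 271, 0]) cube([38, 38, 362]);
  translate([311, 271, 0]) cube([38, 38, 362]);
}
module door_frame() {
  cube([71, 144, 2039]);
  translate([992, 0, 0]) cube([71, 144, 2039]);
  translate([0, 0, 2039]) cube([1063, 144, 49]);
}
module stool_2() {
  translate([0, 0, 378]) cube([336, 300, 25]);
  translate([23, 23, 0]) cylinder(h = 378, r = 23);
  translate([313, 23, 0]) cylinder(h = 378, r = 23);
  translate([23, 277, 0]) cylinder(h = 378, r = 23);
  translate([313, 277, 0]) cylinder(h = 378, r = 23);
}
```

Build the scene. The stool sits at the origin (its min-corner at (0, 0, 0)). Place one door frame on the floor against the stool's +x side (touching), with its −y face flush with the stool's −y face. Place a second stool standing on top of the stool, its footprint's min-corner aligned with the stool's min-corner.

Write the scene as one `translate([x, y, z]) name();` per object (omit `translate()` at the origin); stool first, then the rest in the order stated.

stool();
translate([349, 0, 0]) door_frame();
translate([0, 0, 390]) stool_2();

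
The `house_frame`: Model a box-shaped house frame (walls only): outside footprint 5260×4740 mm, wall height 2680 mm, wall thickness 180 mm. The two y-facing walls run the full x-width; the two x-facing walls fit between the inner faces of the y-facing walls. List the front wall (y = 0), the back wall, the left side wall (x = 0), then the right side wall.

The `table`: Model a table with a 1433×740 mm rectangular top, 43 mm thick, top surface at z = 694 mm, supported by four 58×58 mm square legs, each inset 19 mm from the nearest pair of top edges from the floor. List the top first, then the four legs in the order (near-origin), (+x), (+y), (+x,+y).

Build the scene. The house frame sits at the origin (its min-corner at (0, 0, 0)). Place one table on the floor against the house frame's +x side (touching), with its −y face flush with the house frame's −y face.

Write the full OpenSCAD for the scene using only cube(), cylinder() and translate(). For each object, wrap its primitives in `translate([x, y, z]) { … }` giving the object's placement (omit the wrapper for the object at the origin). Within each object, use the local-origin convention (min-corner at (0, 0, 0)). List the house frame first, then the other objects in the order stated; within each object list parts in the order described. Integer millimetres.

cube([5260, 180, 2680]);
translate([0, 4560, 0]) cube([5260, 180, 2680]);
translate([0, 180, 0]) cube([180, 4380, 2680]);
translate([5080, 180, 0]) cube([180, 4380, 2680]);
translate([5260, 0, 0]) {
  translate([0, 0, 651]) cube([1433, 740, 43]);
  translate([19, 19, 0]) cube([58, 58, 651]);
  translate([1356, 19, 0]) cube([58, 58, 651]);
  translate([19, 663, 0]) cube([58, 58, 651]);
  translate([1356, 663, 0]) cube([58, 58, 651]);
}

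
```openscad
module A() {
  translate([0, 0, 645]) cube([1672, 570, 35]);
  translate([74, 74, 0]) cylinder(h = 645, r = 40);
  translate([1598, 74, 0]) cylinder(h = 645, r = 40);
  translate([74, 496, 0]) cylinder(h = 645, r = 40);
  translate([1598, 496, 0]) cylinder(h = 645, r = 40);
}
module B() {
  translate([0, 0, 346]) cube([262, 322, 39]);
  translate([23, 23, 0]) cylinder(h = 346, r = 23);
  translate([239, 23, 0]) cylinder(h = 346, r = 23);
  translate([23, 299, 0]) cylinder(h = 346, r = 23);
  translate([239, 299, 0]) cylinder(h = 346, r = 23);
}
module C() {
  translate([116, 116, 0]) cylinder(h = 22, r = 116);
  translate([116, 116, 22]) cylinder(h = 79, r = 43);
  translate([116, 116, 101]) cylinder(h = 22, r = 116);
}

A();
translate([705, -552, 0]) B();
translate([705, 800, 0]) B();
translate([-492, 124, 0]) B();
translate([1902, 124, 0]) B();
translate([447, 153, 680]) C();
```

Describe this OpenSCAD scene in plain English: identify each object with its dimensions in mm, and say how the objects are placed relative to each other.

A is a rectangular dining table. The top is 1672×570×35 mm with its upper surface at z = 680 mm. It stands on four round legs of 80 mm diameter, each leg's bounding box inset 34 mm from the nearest pair of top edges, running from the floor to the underside of the top.

B is a simple wooden stool: a rectangular seat 262 mm (x) by 322 mm (y), 39 mm thick, top face at z = 385 mm, on four round legs, each 46 mm in diameter. The legs rest on z = 0, each leg's axis is inset half a diameter from the nearest pair of seat edges (so the leg's bounding box is flush with the corner).

C is a spool: two coaxial disc flanges of radius 116 mm and thickness 22 mm, joined by a core cylinder of radius 43 mm and height 79 mm. The lower flange rests on z = 0 and the three cylinders share a vertical axis.

Four stools sit around the table at the −y, +y, −x, +x sides. The spool is on top of the table.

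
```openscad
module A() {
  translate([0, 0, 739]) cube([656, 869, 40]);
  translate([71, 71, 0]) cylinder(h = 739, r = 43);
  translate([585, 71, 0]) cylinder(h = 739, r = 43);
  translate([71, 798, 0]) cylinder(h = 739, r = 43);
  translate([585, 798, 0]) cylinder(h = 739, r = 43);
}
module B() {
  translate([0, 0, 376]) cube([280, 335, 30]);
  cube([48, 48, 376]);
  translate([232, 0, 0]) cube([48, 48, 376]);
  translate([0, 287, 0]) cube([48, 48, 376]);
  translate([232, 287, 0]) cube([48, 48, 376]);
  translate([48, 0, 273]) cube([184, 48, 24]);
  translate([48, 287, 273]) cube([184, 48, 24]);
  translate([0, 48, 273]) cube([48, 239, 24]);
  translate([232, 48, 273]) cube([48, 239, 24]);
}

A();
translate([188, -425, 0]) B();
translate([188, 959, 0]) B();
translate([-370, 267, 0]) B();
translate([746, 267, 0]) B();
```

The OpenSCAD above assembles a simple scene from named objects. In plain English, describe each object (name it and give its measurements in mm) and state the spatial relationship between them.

A is a rectangular dining table. The top is 656×869×40 mm with its upper surface at z = 779 mm. It stands on four round legs of 86 mm diameter, each leg's bounding box inset 28 mm from the nearest pair of top edges, running from the floor to the underside of the top.

B is a four-legged stool. The seat is a 280×335×30 mm slab whose top surface is at z = 406 mm; four square legs, each 48×48 mm in cross-section, run from the floor (z = 0) to the underside of the seat, each flush with a corner of the seat. Four stretchers, 48 mm wide and 24 mm tall, connect adjacent legs with their undersides at z = 273 mm, each running between the inner faces of the legs it joins and aligned with the legs' outer faces on the other axis.

Four stools sit around the table at the −y, +y, −x, +x sides.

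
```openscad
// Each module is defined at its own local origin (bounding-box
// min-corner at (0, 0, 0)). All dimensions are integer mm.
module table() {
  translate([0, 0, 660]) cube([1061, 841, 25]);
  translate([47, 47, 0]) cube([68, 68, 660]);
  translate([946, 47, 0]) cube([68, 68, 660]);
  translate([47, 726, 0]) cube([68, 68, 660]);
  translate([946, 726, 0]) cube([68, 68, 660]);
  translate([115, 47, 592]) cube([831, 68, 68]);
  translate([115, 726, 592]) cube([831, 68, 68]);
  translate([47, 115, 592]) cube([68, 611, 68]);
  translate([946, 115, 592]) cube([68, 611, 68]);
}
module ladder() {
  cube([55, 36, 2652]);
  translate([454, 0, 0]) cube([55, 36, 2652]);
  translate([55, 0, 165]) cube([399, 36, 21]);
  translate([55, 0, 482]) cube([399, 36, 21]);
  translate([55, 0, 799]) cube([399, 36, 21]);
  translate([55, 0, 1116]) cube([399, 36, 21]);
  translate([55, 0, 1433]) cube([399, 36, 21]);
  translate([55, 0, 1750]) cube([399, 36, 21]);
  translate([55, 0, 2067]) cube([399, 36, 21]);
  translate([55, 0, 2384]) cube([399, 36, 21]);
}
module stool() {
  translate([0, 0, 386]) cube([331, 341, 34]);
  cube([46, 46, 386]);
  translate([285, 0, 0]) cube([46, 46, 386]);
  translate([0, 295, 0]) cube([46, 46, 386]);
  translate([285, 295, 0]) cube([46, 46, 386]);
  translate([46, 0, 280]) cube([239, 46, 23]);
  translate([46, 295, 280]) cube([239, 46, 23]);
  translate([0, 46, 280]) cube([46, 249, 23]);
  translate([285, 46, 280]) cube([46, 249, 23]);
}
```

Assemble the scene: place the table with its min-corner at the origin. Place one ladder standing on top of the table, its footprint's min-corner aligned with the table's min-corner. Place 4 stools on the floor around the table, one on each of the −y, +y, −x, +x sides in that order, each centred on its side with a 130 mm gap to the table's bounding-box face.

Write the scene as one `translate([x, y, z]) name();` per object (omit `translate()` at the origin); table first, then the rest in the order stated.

table();
translate([0, 0, 685]) ladder();
translate([365, -471, 0]) stool();
translate([365, 971, 0]) stool();
translate([-461, 250, 0]) stool();
translate([1191, 250, 0]) stool();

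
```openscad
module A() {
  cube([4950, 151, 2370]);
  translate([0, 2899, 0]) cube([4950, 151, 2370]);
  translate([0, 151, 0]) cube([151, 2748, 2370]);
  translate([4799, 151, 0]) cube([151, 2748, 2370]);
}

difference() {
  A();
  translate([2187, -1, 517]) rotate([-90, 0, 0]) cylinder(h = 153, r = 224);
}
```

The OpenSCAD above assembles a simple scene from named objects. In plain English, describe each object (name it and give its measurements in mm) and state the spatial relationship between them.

A is a box-shaped house frame (walls only): outside footprint 4950×3050 mm, wall height 2370 mm, wall thickness 151 mm. The two y-facing walls run the full x-width; the two x-facing walls fit between the inner faces of the y-facing walls.

The house frame has a circular hole of radius 224 mm through its front wall, centred at (x = 2187, z = 517).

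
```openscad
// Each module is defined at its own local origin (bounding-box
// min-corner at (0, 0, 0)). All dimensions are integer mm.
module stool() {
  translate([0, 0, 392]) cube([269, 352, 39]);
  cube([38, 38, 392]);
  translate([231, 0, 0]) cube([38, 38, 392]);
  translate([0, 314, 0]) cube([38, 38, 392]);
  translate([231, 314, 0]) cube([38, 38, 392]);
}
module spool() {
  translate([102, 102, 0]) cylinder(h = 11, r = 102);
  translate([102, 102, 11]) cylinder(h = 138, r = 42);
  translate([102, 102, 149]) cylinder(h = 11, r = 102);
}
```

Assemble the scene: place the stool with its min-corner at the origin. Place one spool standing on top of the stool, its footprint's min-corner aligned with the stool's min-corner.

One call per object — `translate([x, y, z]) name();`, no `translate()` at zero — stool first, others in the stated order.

stool();
translate([0, 0, 431]) spool();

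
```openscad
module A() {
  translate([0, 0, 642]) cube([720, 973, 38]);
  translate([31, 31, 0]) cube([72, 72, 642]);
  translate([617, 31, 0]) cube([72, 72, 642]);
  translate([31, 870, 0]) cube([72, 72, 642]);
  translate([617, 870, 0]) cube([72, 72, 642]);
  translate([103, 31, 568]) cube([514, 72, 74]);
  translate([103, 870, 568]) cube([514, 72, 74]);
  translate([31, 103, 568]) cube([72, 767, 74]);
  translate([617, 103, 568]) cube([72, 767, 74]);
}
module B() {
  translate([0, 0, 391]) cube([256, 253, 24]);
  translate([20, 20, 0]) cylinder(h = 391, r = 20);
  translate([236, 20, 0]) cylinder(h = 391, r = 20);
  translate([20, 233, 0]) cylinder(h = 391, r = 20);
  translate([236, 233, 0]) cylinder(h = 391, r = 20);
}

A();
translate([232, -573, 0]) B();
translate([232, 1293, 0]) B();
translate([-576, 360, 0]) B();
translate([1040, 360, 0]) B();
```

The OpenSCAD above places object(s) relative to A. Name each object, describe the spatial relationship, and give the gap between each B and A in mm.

Each stool's nearest face is 320 mm from the table's bounding box.

A is a table. B is a stool. Four stools sit around the table at the −y, +y, −x, +x sides. The gap between each stool and the table is 320 mm.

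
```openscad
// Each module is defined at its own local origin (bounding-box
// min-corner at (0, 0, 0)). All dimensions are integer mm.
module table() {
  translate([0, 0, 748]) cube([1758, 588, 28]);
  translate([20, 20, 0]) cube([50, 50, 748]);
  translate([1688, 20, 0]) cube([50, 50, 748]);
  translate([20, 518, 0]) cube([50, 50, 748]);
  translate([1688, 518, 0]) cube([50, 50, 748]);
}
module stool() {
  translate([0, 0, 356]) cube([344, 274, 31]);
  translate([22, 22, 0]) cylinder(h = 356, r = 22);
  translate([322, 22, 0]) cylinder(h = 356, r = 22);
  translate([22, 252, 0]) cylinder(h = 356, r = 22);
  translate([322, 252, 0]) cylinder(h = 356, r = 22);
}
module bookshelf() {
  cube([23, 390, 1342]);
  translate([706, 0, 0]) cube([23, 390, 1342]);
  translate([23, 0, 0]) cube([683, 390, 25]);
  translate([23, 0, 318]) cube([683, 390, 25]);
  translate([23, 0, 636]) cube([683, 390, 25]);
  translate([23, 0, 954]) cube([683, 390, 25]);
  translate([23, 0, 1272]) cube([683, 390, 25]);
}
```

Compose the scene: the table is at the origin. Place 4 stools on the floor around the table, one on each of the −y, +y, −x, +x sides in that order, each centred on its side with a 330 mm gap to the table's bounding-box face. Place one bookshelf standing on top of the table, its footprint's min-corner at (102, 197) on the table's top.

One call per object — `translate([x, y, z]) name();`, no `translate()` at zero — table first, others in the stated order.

table();
translate([707, -604, 0]) stool();
translate([707, 918, 0]) stool();
translate([-674, 157, 0]) stool();
translate([2088, 157, 0]) stool();
translate([102, 197, 776]) bookshelf();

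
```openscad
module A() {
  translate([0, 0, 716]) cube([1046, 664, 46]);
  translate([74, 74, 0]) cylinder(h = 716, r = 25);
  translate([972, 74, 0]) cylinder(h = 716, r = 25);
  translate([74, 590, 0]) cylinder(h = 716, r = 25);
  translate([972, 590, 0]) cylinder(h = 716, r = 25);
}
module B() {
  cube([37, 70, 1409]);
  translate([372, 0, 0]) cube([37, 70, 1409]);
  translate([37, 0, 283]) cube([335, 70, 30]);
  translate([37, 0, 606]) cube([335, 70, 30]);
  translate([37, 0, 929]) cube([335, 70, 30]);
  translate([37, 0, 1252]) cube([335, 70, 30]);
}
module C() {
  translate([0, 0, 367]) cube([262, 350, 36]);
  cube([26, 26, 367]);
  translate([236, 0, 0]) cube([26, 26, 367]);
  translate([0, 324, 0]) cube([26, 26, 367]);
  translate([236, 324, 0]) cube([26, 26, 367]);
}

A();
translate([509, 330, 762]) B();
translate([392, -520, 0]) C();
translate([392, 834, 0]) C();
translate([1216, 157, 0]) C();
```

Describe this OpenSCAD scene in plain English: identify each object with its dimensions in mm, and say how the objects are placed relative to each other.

A is a table: top 1046 mm (x) × 664 mm (y), 46 mm thick, upper face at z = 762 mm, on four round legs of 50 mm diameter, each leg's bounding box inset 49 mm from the nearest pair of top edges, running from z = 0 to the bottom of the top.

B is a straight ladder. Two 37×70 mm vertical rails, 1409 mm tall, stand 409 mm apart (outside-to-outside) with their front faces coplanar on the −y side. 4 rungs, each 70 mm deep and 30 mm tall, span between the inner faces of the rails, front faces flush with the rails. The lowest rung's underside is at z = 283 mm and rungs are spaced 323 mm apart (underside to underside).

C is a four-legged stool. The seat is 262×350 mm, 36 mm thick, top at z = 403 mm. It stands on four square legs, each 26×26 mm in cross-section, from z = 0 to the seat underside, each flush with a corner of the seat.

The ladder is on top of the table. Three stools sit around the table at the −y, +y, +x sides.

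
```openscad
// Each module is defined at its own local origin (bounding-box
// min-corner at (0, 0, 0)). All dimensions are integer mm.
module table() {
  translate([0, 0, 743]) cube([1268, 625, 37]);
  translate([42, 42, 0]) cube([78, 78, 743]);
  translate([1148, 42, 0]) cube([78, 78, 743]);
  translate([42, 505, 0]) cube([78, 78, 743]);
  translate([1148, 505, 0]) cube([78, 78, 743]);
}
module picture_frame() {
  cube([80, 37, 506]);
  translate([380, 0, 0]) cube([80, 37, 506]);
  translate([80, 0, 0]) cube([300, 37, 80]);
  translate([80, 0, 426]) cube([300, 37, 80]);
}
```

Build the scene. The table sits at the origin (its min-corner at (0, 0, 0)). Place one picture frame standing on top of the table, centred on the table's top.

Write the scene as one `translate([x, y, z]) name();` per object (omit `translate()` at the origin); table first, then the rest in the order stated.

table();
translate([404, 294, 780]) picture_frame();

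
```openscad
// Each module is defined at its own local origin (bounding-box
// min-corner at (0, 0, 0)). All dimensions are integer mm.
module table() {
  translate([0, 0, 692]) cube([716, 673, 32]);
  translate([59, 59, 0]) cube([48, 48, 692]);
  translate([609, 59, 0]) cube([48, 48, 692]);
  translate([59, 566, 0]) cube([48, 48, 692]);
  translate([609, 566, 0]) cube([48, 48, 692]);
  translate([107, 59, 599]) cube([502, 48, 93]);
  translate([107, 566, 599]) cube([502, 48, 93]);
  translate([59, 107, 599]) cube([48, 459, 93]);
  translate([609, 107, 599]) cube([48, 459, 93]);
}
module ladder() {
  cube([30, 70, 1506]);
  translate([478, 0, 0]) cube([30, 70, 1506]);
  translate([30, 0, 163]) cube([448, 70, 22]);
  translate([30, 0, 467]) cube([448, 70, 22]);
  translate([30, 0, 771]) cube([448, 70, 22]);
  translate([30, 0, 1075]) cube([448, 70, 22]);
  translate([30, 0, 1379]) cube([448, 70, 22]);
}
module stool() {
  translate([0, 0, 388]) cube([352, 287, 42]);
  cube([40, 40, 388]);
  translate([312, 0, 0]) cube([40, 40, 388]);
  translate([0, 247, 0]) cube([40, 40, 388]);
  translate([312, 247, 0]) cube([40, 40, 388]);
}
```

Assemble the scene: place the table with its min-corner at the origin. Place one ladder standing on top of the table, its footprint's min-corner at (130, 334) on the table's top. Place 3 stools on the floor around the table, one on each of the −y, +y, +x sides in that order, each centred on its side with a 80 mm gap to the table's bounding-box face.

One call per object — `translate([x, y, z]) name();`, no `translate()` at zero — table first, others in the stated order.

table();
translate([130, 334, 724]) ladder();
translate([182, -367, 0]) stool();
translate([182, 753, 0]) stool();
translate([796, 193, 0]) stool();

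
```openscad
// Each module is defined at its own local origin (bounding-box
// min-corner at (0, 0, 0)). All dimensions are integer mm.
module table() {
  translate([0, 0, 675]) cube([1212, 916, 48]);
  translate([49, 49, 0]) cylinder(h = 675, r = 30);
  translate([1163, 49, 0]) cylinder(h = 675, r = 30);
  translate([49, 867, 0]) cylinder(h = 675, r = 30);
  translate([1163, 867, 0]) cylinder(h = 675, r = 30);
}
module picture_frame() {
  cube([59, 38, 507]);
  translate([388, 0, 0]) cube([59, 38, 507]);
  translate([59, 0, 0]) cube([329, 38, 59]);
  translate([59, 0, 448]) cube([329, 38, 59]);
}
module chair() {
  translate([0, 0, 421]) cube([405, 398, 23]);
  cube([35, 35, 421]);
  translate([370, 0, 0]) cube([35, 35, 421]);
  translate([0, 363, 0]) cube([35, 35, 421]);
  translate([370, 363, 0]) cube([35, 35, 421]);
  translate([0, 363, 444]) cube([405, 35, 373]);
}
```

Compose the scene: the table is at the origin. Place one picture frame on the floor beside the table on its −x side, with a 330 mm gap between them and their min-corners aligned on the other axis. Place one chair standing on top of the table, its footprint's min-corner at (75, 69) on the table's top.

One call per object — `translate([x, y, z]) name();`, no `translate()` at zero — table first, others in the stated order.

table();
translate([-777, 0, 0]) picture_frame();
translate([75, 69, 723]) chair();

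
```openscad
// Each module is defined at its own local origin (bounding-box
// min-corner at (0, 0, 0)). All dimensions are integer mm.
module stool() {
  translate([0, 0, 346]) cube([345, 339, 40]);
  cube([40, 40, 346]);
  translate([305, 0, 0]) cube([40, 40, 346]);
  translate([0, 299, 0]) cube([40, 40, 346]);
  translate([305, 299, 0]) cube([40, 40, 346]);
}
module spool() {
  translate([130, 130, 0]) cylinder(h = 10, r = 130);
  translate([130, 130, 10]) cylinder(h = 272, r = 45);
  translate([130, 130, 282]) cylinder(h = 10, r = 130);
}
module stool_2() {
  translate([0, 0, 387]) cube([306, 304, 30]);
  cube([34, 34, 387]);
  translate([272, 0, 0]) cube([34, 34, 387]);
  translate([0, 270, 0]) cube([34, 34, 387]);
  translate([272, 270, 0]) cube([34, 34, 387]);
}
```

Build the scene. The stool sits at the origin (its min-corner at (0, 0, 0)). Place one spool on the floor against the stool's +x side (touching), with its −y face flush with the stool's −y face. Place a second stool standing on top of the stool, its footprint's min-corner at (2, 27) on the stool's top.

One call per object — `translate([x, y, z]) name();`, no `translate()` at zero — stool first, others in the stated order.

stool();
translate([345, 0, 0]) spool();
translate([2, 27, 386]) stool_2();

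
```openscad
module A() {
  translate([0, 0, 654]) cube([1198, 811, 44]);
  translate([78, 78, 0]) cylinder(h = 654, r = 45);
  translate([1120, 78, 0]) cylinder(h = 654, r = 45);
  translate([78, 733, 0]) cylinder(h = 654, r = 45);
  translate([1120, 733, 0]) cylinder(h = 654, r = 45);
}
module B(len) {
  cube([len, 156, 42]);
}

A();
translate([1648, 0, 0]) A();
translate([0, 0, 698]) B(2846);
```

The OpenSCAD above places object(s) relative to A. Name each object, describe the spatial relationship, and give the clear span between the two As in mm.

A is a table. B is a beam. A beam spans the tops of two tables. The clear span between the two tables is 450 mm.

Second table starts at x = 1648; first ends at x = 1198; clear span = 1648 − 1198 = 450 mm.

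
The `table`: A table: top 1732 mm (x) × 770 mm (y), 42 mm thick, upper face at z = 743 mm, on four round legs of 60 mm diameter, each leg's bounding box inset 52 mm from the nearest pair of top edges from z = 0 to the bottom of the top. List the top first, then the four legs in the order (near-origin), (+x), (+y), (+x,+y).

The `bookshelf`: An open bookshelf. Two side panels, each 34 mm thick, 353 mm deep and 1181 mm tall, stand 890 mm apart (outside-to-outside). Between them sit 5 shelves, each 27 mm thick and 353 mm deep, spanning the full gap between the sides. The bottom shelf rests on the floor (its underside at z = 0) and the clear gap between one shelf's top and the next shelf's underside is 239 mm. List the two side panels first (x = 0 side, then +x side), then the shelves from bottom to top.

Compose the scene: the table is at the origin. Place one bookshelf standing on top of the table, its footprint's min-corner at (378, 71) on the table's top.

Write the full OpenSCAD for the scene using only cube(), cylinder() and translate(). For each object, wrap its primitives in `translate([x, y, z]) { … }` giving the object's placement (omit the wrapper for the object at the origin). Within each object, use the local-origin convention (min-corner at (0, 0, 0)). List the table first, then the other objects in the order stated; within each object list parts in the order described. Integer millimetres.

translate([0, 0, 701]) cube([1732, 770, 42]);
translate([82, 82, 0]) cylinder(h = 701, r = 30);
translate([1650, 82, 0]) cylinder(h = 701, r = 30);
translate([82, 688, 0]) cylinder(h = 701, r = 30);
translate([1650, 688, 0]) cylinder(h = 701, r = 30);
translate([378, 71, 743]) {
  cube([34, 353, 1181]);
  translate([856, 0, 0]) cube([34, 353, 1181]);
  translate([34, 0, 0]) cube([822, 353, 27]);
  translate([34, 0, 266]) cube([822, 353, 27]);
  translate([34, 0, 532]) cube([822, 353, 27]);
  translate([34, 0, 798]) cube([822, 353, 27]);
  translate([34, 0, 1064]) cube([822, 353, 27]);
}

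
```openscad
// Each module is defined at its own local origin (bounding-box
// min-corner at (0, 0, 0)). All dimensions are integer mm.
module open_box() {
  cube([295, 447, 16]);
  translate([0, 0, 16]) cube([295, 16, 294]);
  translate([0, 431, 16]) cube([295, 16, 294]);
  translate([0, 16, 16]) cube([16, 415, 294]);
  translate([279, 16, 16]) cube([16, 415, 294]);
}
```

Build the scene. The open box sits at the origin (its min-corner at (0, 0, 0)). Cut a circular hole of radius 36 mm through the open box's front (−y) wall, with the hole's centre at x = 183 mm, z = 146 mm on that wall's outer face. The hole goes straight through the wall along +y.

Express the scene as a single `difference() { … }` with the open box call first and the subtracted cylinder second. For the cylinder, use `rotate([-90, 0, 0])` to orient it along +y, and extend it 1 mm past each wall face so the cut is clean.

difference() {
  open_box();
  translate([183, -1, 146]) rotate([-90, 0, 0]) cylinder(h = 18, r = 36);
}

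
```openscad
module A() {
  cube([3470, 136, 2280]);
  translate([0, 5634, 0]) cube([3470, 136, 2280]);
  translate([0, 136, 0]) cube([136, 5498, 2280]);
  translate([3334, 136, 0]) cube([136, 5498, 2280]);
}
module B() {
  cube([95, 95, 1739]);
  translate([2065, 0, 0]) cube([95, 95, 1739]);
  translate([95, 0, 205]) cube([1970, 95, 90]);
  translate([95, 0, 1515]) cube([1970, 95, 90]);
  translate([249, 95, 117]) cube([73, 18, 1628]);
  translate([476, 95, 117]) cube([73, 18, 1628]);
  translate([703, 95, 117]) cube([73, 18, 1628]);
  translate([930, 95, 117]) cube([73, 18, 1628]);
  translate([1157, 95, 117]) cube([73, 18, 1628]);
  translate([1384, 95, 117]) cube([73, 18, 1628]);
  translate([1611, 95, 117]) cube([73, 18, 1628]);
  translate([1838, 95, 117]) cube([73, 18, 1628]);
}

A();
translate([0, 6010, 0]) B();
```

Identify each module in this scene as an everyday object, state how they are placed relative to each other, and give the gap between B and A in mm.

A is a house frame. B is a fence section. The fence section is on the floor beside the house frame on its +y side. The gap between the fence section and the house frame is 240 mm.

The fence section's nearest face is 240 mm from the house frame's +y face.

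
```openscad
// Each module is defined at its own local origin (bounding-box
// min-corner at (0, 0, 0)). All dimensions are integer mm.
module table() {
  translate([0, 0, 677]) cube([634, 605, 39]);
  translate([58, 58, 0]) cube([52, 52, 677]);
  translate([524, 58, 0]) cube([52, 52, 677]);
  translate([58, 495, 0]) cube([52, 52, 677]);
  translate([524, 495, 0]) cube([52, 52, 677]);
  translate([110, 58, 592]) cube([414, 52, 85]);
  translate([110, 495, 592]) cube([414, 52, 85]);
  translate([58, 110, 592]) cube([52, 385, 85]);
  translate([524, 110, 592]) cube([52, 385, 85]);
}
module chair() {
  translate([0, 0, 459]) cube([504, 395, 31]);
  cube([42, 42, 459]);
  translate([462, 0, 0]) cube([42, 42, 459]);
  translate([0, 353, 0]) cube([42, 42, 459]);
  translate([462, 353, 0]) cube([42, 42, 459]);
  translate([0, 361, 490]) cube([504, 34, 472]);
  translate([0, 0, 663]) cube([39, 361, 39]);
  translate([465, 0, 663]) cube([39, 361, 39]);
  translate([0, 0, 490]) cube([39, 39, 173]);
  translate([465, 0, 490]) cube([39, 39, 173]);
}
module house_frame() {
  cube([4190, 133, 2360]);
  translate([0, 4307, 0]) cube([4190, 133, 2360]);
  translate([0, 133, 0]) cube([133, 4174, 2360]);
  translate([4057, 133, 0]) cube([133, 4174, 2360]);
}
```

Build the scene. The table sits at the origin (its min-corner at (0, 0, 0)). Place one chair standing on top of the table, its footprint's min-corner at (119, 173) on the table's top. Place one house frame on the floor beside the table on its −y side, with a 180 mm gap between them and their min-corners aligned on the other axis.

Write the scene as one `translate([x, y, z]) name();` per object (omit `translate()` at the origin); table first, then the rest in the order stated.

table();
translate([119, 173, 716]) chair();
translate([0, -4620, 0]) house_frame();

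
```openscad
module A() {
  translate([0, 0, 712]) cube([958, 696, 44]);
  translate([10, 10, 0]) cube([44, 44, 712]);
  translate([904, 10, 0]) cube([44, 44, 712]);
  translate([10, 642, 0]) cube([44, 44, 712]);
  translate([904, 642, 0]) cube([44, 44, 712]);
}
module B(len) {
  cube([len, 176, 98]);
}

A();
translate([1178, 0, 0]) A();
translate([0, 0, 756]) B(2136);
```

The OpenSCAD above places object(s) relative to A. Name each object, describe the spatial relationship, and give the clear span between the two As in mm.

Second table starts at x = 1178; first ends at x = 958; clear span = 1178 − 958 = 220 mm.

A is a table. B is a beam. A beam spans the tops of two tables. The clear span between the two tables is 220 mm.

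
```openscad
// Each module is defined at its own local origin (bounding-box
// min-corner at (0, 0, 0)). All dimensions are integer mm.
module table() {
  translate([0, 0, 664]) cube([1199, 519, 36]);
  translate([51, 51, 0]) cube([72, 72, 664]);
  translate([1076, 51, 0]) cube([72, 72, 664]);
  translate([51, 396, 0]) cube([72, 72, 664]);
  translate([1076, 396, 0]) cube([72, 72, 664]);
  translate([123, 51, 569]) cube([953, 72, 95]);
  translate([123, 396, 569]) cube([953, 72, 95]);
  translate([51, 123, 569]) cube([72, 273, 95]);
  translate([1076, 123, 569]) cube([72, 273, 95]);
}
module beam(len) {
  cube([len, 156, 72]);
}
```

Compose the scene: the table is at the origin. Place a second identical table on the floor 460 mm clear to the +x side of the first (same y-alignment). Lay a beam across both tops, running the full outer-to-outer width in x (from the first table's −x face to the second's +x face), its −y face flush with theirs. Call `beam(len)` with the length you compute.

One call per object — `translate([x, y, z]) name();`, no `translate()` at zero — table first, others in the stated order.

table();
translate([1659, 0, 0]) table();
translate([0, 0, 700]) beam(2858);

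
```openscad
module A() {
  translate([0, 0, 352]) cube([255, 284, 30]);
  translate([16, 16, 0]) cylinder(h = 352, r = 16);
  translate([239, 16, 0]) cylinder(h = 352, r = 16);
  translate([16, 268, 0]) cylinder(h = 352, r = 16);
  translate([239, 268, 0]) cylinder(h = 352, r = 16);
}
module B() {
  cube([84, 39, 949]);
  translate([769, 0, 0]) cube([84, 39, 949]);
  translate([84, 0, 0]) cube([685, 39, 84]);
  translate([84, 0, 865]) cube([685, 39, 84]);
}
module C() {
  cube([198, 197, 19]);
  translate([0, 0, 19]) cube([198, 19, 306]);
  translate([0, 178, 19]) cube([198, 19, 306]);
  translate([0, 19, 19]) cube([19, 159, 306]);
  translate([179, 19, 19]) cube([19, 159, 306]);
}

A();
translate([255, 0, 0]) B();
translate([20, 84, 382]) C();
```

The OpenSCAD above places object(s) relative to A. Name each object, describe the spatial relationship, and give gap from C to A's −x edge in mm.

The open box's min-x is at 20; the stool's min-x is 0; gap = 20 mm.

A is a stool. B is a picture frame. C is an open box. The picture frame is against the stool's +x side, with their −y faces flush. The open box is on top of the stool. The gap from the open box to the stool's −x edge is 20 mm.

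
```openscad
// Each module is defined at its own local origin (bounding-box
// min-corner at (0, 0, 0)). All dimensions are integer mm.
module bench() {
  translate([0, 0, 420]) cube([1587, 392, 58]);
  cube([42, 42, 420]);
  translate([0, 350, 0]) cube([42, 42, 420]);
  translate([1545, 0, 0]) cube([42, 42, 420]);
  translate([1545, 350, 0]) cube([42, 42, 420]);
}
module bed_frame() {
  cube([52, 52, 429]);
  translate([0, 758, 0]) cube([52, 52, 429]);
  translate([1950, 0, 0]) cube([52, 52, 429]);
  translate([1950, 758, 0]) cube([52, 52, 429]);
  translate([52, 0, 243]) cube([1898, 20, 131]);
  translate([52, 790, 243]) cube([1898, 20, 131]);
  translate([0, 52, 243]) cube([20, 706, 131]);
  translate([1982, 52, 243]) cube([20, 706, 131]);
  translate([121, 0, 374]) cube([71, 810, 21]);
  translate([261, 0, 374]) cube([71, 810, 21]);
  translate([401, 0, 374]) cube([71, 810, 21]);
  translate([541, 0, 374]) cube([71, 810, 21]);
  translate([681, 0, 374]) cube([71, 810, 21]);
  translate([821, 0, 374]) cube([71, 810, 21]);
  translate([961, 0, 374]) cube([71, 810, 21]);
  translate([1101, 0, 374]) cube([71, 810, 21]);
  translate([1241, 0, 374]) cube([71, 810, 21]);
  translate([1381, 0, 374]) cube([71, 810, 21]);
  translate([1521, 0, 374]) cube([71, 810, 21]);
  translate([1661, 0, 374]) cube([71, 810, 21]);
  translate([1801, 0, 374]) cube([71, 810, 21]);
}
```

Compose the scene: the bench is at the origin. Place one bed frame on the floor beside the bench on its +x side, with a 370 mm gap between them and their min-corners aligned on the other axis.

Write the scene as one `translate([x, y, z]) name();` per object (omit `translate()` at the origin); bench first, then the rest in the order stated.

bench();
translate([1957, 0, 0]) bed_frame();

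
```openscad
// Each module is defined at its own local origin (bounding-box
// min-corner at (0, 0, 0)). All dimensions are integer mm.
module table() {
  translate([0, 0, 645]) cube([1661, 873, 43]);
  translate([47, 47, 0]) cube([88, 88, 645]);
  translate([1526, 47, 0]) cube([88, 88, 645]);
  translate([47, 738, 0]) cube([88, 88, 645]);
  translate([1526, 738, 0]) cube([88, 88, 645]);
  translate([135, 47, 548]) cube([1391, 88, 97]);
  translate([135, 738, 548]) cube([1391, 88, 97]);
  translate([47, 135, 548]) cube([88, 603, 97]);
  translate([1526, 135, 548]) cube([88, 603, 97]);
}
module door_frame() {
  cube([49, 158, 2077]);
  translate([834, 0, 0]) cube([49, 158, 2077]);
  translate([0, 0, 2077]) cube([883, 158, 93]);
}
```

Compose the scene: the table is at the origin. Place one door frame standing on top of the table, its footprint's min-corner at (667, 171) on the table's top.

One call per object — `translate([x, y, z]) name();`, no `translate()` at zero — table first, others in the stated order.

table();
translate([667, 171, 688]) door_frame();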